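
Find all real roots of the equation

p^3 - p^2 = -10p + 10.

p = 1

Rearrange: p^3 - p^2 + 10p - 10 = 0.
Possible rational roots are divisors of -10. Testing p = 1 gives 0, so (p - 1) is a factor.
Divide: p^3 - p^2 + 10p - 10 = (p - 1)(p^2 + 10).
The quadratic p^2 + 10 has discriminant -40 < 0, so no further real roots.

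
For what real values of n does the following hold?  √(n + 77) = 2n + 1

n = 4

Square both sides: n + 77 = (2n + 1)².
Expand and rearrange: 4n² + 3n - 76 = 0.
Solving gives n = 4 or n = -4.75.
Check each candidate in the original equation:
  n = 4: √(81) = 9, while 2n + 1 = 9 — valid.
  n = -4.75: √(72.25) = 8.5, while 2n + 1 = -8.5 — extraneous.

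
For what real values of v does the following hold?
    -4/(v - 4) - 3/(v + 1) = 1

v = -6 or v = 2

Multiply both sides by (v - 4)(v + 1):
-4(v + 1) - 3(v - 4) = (v - 4)(v + 1).
Expand and collect terms: v² + 4v - 12 = 0.
Factor or apply the quadratic formula: v = 2 or v = -6.
Neither value makes a denominator zero (v ≠ 4, v ≠ -1), so both are valid.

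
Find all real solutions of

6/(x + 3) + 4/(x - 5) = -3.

x = -5.2975 or x = 3.9641

Multiply both sides by (x + 3)(x - 5):
6(x - 5) + 4(x + 3) = -3(x + 3)(x - 5).
Expand and collect terms: -3x² - 4x + 63 = 0.
By the quadratic formula, x = (4 ± √772) / -6, so x ≈ -5.2975 or x ≈ 3.9641.
Neither value makes a denominator zero (x ≠ -3, x ≠ 5), so both are valid.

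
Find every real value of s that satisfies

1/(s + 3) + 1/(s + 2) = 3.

Multiply both sides by (s + 3)(s + 2):
(s + 2) + (s + 3) = 3(s + 3)(s + 2).
Expand and collect terms: 3s² + 13s + 13 = 0.
By the quadratic formula, s = (-13 ± √13) / 6, so s ≈ -1.5657 or s ≈ -2.7676.
Neither value makes a denominator zero (s ≠ -3, s ≠ -2), so both are valid.

s = -2.7676 or s = -1.5657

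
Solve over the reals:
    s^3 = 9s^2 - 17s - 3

Rearrange: s^3 - 9s^2 + 17s + 3 = 0.
Possible rational roots are divisors of 3. Testing s = 3 gives 0, so (s - 3) is a factor.
Divide: s^3 - 9s^2 + 17s + 3 = (s - 3)(s^2 - 6s - 1).
Apply the quadratic formula to s^2 - 6s - 1 = 0: s = (6 +/- sqrt(40))/2, i.e. s ~= 6.1623 or s ~= -0.1623.

s = -0.1623 or s = 3 or s = 6.1623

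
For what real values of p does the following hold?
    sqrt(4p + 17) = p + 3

Square both sides: 4p + 17 = (p + 3)^2.
Expand and rearrange: p^2 + 2p - 8 = 0.
Solving gives p = 2 or p = -4.
Check each candidate in the original equation:
  p = 2: sqrt(25) = 5, while p + 3 = 5 — valid.
  p = -4: sqrt(1) = 1, while p + 3 = -1 — extraneous.

p = 2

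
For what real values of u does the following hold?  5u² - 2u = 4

u = -0.7165 or u = 1.1165

Rearrange to standard form: 5u² - 2u - 4 = 0.
Discriminant: (-2)² − 4·5·(-4) = 84.
Quadratic formula: u = (2 ± √84) / 10.
So u = 1/5 + √(21)/5 ≈ 1.1165 or u = 1/5 - √(21)/5 ≈ -0.7165.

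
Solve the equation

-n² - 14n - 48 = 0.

Factor: -1(n + 6)(n + 8) = 0.
So n = -6 or n = -8.

n = -8 or n = -6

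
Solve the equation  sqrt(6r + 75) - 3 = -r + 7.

r = 1

Isolate the radical: sqrt(6r + 75) = -r + 10.
Square both sides: 6r + 75 = (-r + 10)^2.
Expand and rearrange: r^2 - 26r + 25 = 0.
Solving gives r = 25 or r = 1.
Check each candidate in the original equation:
  r = 25: sqrt(225) = 15, while -r + 10 = -15 — extraneous.
  r = 1: sqrt(81) = 9, while -r + 10 = 9 — valid.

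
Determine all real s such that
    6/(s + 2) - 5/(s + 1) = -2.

Multiply both sides by (s + 2)(s + 1):
6(s + 1) - 5(s + 2) = -2(s + 2)(s + 1).
Expand and collect terms: -2s^2 - 7s = 0.
Factor or apply the quadratic formula: s = -3.5 or s = 0.
Neither value makes a denominator zero (s != -2, s != -1), so both are valid.

s = -3.5 or s = 0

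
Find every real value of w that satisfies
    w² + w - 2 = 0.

w = -2 or w = 1

Factor: (w - 1)(w + 2) = 0.
So w = 1 or w = -2.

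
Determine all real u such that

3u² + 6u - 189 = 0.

u = -9 or u = 7

Factor: 3(u - 7)(u + 9) = 0.
So u = 7 or u = -9.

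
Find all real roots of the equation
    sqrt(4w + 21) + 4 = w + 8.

w = 1

Isolate the radical: sqrt(4w + 21) = w + 4.
Square both sides: 4w + 21 = (w + 4)^2.
Expand and rearrange: w^2 + 4w - 5 = 0.
Solving gives w = 1 or w = -5.
Check each candidate in the original equation:
  w = 1: sqrt(25) = 5, while w + 4 = 5 — valid.
  w = -5: sqrt(1) = 1, while w + 4 = -1 — extraneous.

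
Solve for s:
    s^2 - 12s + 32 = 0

s = 4 or s = 8

Factor: (s - 4)(s - 8) = 0.
So s = 4 or s = 8.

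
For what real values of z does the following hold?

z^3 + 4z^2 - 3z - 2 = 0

Possible rational roots are divisors of -2. Testing z = 1 gives 0, so (z - 1) is a factor.
Divide: z^3 + 4z^2 - 3z - 2 = (z - 1)(z^2 + 5z + 2).
Apply the quadratic formula to z^2 + 5z + 2 = 0: z = (-5 +/- sqrt(17))/2, i.e. z ~= -0.4384 or z ~= -4.5616.

z = -4.5616 or z = -0.4384 or z = 1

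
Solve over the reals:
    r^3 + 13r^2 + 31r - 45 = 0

r = -9 or r = -5 or r = 1

Possible rational roots are divisors of -45. Testing r = -5 gives 0, so (r + 5) is a factor.
Divide: r^3 + 13r^2 + 31r - 45 = (r + 5)(r^2 + 8r - 9).
Factor the quadratic: r = 1 or r = -9.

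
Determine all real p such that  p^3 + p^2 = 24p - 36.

Rearrange: p^3 + p^2 - 24p + 36 = 0.
Possible rational roots are divisors of 36. Testing p = 3 gives 0, so (p - 3) is a factor.
Divide: p^3 + p^2 - 24p + 36 = (p - 3)(p^2 + 4p - 12).
Factor the quadratic: p = 2 or p = -6.

p = -6 or p = 2 or p = 3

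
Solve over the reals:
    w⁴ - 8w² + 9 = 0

w = -2.5779 or w = -1.1637 or w = 1.1637 or w = 2.5779

Let u = w². The equation becomes u² - 8u + 9 = 0.
By the quadratic formula, u = √(7) + 4 or u = 4 - √(7).
w² = √(7) + 4 gives w = ±√(√(7) + 4) ≈ ±2.5779.
w² = 4 - √(7) gives w = ±√(4 - √(7)) ≈ ±1.1637.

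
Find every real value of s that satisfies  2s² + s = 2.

s = -1.2808 or s = 0.7808

Rearrange to standard form: 2s² + s - 2 = 0.
Discriminant: (1)² − 4·2·(-2) = 17.
Quadratic formula: s = (-1 ± √17) / 4.
So s = -1/4 + √(17)/4 ≈ 0.7808 or s = -√(17)/4 - 1/4 ≈ -1.2808.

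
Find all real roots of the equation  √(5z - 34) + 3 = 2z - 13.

z = 10

Isolate the radical: √(5z - 34) = 2z - 16.
Square both sides: 5z - 34 = (2z - 16)².
Expand and rearrange: 4z² - 69z + 290 = 0.
Solving gives z = 10 or z = 7.25.
Check each candidate in the original equation:
  z = 10: √(16) = 4, while 2z - 16 = 4 — valid.
  z = 7.25: √(2.25) = 1.5, while 2z - 16 = -1.5 — extraneous.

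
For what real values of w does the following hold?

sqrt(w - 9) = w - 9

Square both sides: w - 9 = (w - 9)^2.
Expand and rearrange: w^2 - 19w + 90 = 0.
Solving gives w = 10 or w = 9.
Check each candidate in the original equation:
  w = 10: sqrt(1) = 1, while w - 9 = 1 — valid.
  w = 9: sqrt(0) = 0, while w - 9 = 0 — valid.

w = 9 or w = 10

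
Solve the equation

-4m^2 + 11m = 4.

Rearrange to standard form: -4m^2 + 11m - 4 = 0.
Discriminant: (11)^2 - 4*(-4)*(-4) = 57.
Quadratic formula: m = (-11 +/- sqrt(57)) / (-8).
So m = 11/8 - sqrt(57)/8 ~= 0.4313 or m = sqrt(57)/8 + 11/8 ~= 2.3187.

m = 0.4313 or m = 2.3187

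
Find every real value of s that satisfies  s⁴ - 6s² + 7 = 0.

Let u = s². The equation becomes u² - 6u + 7 = 0.
By the quadratic formula, u = √(2) + 3 or u = 3 - √(2).
s² = √(2) + 3 gives s = ±√(√(2) + 3) ≈ ±2.101.
s² = 3 - √(2) gives s = ±√(3 - √(2)) ≈ ±1.2593.

s = -2.101 or s = -1.2593 or s = 1.2593 or s = 2.101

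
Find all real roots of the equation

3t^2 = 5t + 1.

t = -0.1805 or t = 1.8471

Rearrange to standard form: 3t^2 - 5t - 1 = 0.
Discriminant: (-5)^2 - 4*3*(-1) = 37.
Quadratic formula: t = (5 +/- sqrt(37)) / 6.
So t = 5/6 + sqrt(37)/6 ~= 1.8471 or t = 5/6 - sqrt(37)/6 ~= -0.1805.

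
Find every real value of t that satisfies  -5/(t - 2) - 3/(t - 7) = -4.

Multiply both sides by (t - 2)(t - 7):
-5(t - 7) - 3(t - 2) = -4(t - 2)(t - 7).
Expand and collect terms: -4t² + 44t - 97 = 0.
By the quadratic formula, t = (-44 ± √384) / -8, so t ≈ 3.0505 or t ≈ 7.9495.
Neither value makes a denominator zero (t ≠ 2, t ≠ 7), so both are valid.

t = 3.0505 or t = 7.9495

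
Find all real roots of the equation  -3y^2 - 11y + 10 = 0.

Discriminant: (-11)^2 - 4*(-3)*10 = 241.
Quadratic formula: y = (11 +/- sqrt(241)) / (-6).
So y = -sqrt(241)/6 - 11/6 ~= -4.4207 or y = -11/6 + sqrt(241)/6 ~= 0.754.

y = -4.4207 or y = 0.754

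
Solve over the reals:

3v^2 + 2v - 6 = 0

Discriminant: (2)^2 - 4*3*(-6) = 76.
Quadratic formula: v = (-2 +/- sqrt(76)) / 6.
So v = -1/3 + sqrt(19)/3 ~= 1.1196 or v = -sqrt(19)/3 - 1/3 ~= -1.7863.

v = -1.7863 or v = 1.1196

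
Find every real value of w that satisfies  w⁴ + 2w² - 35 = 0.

Let u = w². The equation becomes u² + 2u - 35 = 0.
Factor: (u + 7)(u - 5) = 0, so u = -7 or u = 5.
w² = -7 < 0 has no real solution.
w² = 5 gives w = ±√(5) ≈ ±2.2361.

w = -2.2361 or w = 2.2361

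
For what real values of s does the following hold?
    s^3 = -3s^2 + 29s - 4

Rearrange: s^3 + 3s^2 - 29s + 4 = 0.
Possible rational roots are divisors of 4. Testing s = 4 gives 0, so (s - 4) is a factor.
Divide: s^3 + 3s^2 - 29s + 4 = (s - 4)(s^2 + 7s - 1).
Apply the quadratic formula to s^2 + 7s - 1 = 0: s = (-7 +/- sqrt(53))/2, i.e. s ~= 0.1401 or s ~= -7.1401.

s = -7.1401 or s = 0.1401 or s = 4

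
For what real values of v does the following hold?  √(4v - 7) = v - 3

Square both sides: 4v - 7 = (v - 3)².
Expand and rearrange: v² - 10v + 16 = 0.
Solving gives v = 8 or v = 2.
Check each candidate in the original equation:
  v = 8: √(25) = 5, while v - 3 = 5 — valid.
  v = 2: √(1) = 1, while v - 3 = -1 — extraneous.

v = 8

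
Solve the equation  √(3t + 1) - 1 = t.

Isolate the radical: √(3t + 1) = t + 1.
Square both sides: 3t + 1 = (t + 1)².
Expand and rearrange: t² - t = 0.
Solving gives t = 1 or t = 0.
Check each candidate in the original equation:
  t = 1: √(4) = 2, while t + 1 = 2 — valid.
  t = 0: √(1) = 1, while t + 1 = 1 — valid.

t = 0 or t = 1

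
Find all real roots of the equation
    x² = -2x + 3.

x = -3 or x = 1

Bring every term to one side: x² + 2x - 3 = 0.
Factor: (x - 1)(x + 3) = 0.
So x = 1 or x = -3.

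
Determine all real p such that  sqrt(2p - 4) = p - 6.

Square both sides: 2p - 4 = (p - 6)^2.
Expand and rearrange: p^2 - 14p + 40 = 0.
Solving gives p = 10 or p = 4.
Check each candidate in the original equation:
  p = 10: sqrt(16) = 4, while p - 6 = 4 — valid.
  p = 4: sqrt(4) = 2, while p - 6 = -2 — extraneous.

p = 10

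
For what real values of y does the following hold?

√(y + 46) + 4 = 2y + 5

y = 3

Isolate the radical: √(y + 46) = 2y + 1.
Square both sides: y + 46 = (2y + 1)².
Expand and rearrange: 4y² + 3y - 45 = 0.
Solving gives y = 3 or y = -3.75.
Check each candidate in the original equation:
  y = 3: √(49) = 7, while 2y + 1 = 7 — valid.
  y = -3.75: √(42.25) = 6.5, while 2y + 1 = -6.5 — extraneous.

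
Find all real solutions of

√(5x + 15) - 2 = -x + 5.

Isolate the radical: √(5x + 15) = -x + 7.
Square both sides: 5x + 15 = (-x + 7)².
Expand and rearrange: x² - 19x + 34 = 0.
Solving gives x = 17 or x = 2.
Check each candidate in the original equation:
  x = 17: √(100) = 10, while -x + 7 = -10 — extraneous.
  x = 2: √(25) = 5, while -x + 7 = 5 — valid.

x = 2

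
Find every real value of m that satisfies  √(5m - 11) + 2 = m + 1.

m = 3 or m = 4

Isolate the radical: √(5m - 11) = m - 1.
Square both sides: 5m - 11 = (m - 1)².
Expand and rearrange: m² - 7m + 12 = 0.
Solving gives m = 4 or m = 3.
Check each candidate in the original equation:
  m = 4: √(9) = 3, while m - 1 = 3 — valid.
  m = 3: √(4) = 2, while m - 1 = 2 — valid.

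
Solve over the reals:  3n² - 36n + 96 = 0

Factor: 3(n - 8)(n - 4) = 0.
So n = 8 or n = 4.

n = 4 or n = 8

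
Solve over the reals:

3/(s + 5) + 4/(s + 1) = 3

s = -4.2885 or s = 0.6218

Multiply both sides by (s + 5)(s + 1):
3(s + 1) + 4(s + 5) = 3(s + 5)(s + 1).
Expand and collect terms: 3s^2 + 11s - 8 = 0.
By the quadratic formula, s = (-11 +/- sqrt(217)) / 6, so s ~= 0.6218 or s ~= -4.2885.
Neither value makes a denominator zero (s != -5, s != -1), so both are valid.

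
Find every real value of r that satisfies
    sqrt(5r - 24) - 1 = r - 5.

r = 5 or r = 8

Isolate the radical: sqrt(5r - 24) = r - 4.
Square both sides: 5r - 24 = (r - 4)^2.
Expand and rearrange: r^2 - 13r + 40 = 0.
Solving gives r = 8 or r = 5.
Check each candidate in the original equation:
  r = 8: sqrt(16) = 4, while r - 4 = 4 — valid.
  r = 5: sqrt(1) = 1, while r - 4 = 1 — valid.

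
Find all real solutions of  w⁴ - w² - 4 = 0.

w = -1.6005 or w = 1.6005

Let u = w². The equation becomes u² - u - 4 = 0.
By the quadratic formula, u = 1/2 + √(17)/2 or u = 1/2 - √(17)/2.
w² = 1/2 + √(17)/2 gives w = ±√(1/2 + √(17)/2) ≈ ±1.6005.
w² = 1/2 - √(17)/2 < 0 has no real solution.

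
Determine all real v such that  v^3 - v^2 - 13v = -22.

v = -3.8541 or v = 2 or v = 2.8541

Rearrange: v^3 - v^2 - 13v + 22 = 0.
Possible rational roots are divisors of 22. Testing v = 2 gives 0, so (v - 2) is a factor.
Divide: v^3 - v^2 - 13v + 22 = (v - 2)(v^2 + v - 11).
Apply the quadratic formula to v^2 + v - 11 = 0: v = (-1 +/- sqrt(45))/2, i.e. v ~= 2.8541 or v ~= -3.8541.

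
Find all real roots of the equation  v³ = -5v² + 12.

Rearrange: v³ + 5v² - 12 = 0.
Possible rational roots are divisors of -12. Testing v = -2 gives 0, so (v + 2) is a factor.
Divide: v³ + 5v² - 12 = (v + 2)(v² + 3v - 6).
Apply the quadratic formula to v² + 3v - 6 = 0: v = (-3 ± √33)/2, i.e. v ≈ 1.3723 or v ≈ -4.3723.

v = -4.3723 or v = -2 or v = 1.3723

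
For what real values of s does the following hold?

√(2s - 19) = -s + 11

Square both sides: 2s - 19 = (-s + 11)².
Expand and rearrange: s² - 24s + 140 = 0.
Solving gives s = 14 or s = 10.
Check each candidate in the original equation:
  s = 14: √(9) = 3, while -s + 11 = -3 — extraneous.
  s = 10: √(1) = 1, while -s + 11 = 1 — valid.

s = 10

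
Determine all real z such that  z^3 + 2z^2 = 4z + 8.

z = -2 or z = 2

Rearrange: z^3 + 2z^2 - 4z - 8 = 0.
Possible rational roots are divisors of -8. Testing z = 2 gives 0, so (z - 2) is a factor.
Divide: z^3 + 2z^2 - 4z - 8 = (z - 2)(z^2 + 4z + 4).
The quadratic has the repeated root z = -2.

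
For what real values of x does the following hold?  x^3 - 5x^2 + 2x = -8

Rearrange: x^3 - 5x^2 + 2x + 8 = 0.
Possible rational roots are divisors of 8. Testing x = 2 gives 0, so (x - 2) is a factor.
Divide: x^3 - 5x^2 + 2x + 8 = (x - 2)(x^2 - 3x - 4).
Factor the quadratic: x = 4 or x = -1.

x = -1 or x = 2 or x = 4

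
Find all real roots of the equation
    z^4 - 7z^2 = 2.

Let u = z^2. The equation becomes u^2 - 7u - 2 = 0.
By the quadratic formula, u = 7/2 + sqrt(57)/2 or u = 7/2 - sqrt(57)/2.
z^2 = 7/2 + sqrt(57)/2 gives z = +/-sqrt(7/2 + sqrt(57)/2) ~= +/-2.6972.
z^2 = 7/2 - sqrt(57)/2 < 0 has no real solution.

z = -2.6972 or z = 2.6972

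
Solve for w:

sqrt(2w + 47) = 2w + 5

w = 1

Square both sides: 2w + 47 = (2w + 5)^2.
Expand and rearrange: 4w^2 + 18w - 22 = 0.
Solving gives w = 1 or w = -5.5.
Check each candidate in the original equation:
  w = 1: sqrt(49) = 7, while 2w + 5 = 7 — valid.
  w = -5.5: sqrt(36) = 6, while 2w + 5 = -6 — extraneous.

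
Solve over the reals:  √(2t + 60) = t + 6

t = 2

Square both sides: 2t + 60 = (t + 6)².
Expand and rearrange: t² + 10t - 24 = 0.
Solving gives t = 2 or t = -12.
Check each candidate in the original equation:
  t = 2: √(64) = 8, while t + 6 = 8 — valid.
  t = -12: √(36) = 6, while t + 6 = -6 — extraneous.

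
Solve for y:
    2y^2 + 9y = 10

Rearrange to standard form: 2y^2 + 9y - 10 = 0.
Discriminant: (9)^2 - 4*2*(-10) = 161.
Quadratic formula: y = (-9 +/- sqrt(161)) / 4.
So y = -9/4 + sqrt(161)/4 ~= 0.9221 or y = -sqrt(161)/4 - 9/4 ~= -5.4221.

y = -5.4221 or y = 0.9221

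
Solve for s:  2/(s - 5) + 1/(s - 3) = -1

Multiply both sides by (s - 5)(s - 3):
2(s - 3) + (s - 5) = -(s - 5)(s - 3).
Expand and collect terms: -s² + 5s - 4 = 0.
Factor or apply the quadratic formula: s = 1 or s = 4.
Neither value makes a denominator zero (s ≠ 5, s ≠ 3), so both are valid.

s = 1 or s = 4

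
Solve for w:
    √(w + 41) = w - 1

Square both sides: w + 41 = (w - 1)².
Expand and rearrange: w² - 3w - 40 = 0.
Solving gives w = 8 or w = -5.
Check each candidate in the original equation:
  w = 8: √(49) = 7, while w - 1 = 7 — valid.
  w = -5: √(36) = 6, while w - 1 = -6 — extraneous.

w = 8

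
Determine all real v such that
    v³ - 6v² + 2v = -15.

v = -1.3028 or v = 2.3028 or v = 5

Rearrange: v³ - 6v² + 2v + 15 = 0.
Possible rational roots are divisors of 15. Testing v = 5 gives 0, so (v - 5) is a factor.
Divide: v³ - 6v² + 2v + 15 = (v - 5)(v² - v - 3).
Apply the quadratic formula to v² - v - 3 = 0: v = (1 ± √13)/2, i.e. v ≈ 2.3028 or v ≈ -1.3028.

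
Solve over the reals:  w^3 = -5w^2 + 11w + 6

w = -6.5414 or w = -0.4586 or w = 2

Rearrange: w^3 + 5w^2 - 11w - 6 = 0.
Possible rational roots are divisors of -6. Testing w = 2 gives 0, so (w - 2) is a factor.
Divide: w^3 + 5w^2 - 11w - 6 = (w - 2)(w^2 + 7w + 3).
Apply the quadratic formula to w^2 + 7w + 3 = 0: w = (-7 +/- sqrt(37))/2, i.e. w ~= -0.4586 or w ~= -6.5414.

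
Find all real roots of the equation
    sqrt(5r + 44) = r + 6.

Square both sides: 5r + 44 = (r + 6)^2.
Expand and rearrange: r^2 + 7r - 8 = 0.
Solving gives r = 1 or r = -8.
Check each candidate in the original equation:
  r = 1: sqrt(49) = 7, while r + 6 = 7 — valid.
  r = -8: sqrt(4) = 2, while r + 6 = -2 — extraneous.

r = 1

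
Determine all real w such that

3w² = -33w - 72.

w = -8 or w = -3

Bring every term to one side: 3w² + 33w + 72 = 0.
Factor: 3(w + 8)(w + 3) = 0.
So w = -8 or w = -3.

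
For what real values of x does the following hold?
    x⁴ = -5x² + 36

x = -2 or x = 2

Let u = x². The equation becomes u² + 5u - 36 = 0.
Factor: (u - 4)(u + 9) = 0, so u = 4 or u = -9.
x² = 4 gives x = ±2.
x² = -9 < 0 has no real solution.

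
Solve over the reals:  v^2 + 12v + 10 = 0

v = -11.099 or v = -0.901

Discriminant: (12)^2 - 4*1*10 = 104.
Quadratic formula: v = (-12 +/- sqrt(104)) / 2.
So v = -6 + sqrt(26) ~= -0.901 or v = -6 - sqrt(26) ~= -11.099.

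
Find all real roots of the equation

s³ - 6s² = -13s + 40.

Rearrange: s³ - 6s² + 13s - 40 = 0.
Possible rational roots are divisors of -40. Testing s = 5 gives 0, so (s - 5) is a factor.
Divide: s³ - 6s² + 13s - 40 = (s - 5)(s² - s + 8).
The quadratic s² - s + 8 has discriminant -31 < 0, so no further real roots.

s = 5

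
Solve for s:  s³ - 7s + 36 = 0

s = -4

Possible rational roots are divisors of 36. Testing s = -4 gives 0, so (s + 4) is a factor.
Divide: s³ - 7s + 36 = (s + 4)(s² - 4s + 9).
The quadratic s² - 4s + 9 has discriminant -20 < 0, so no further real roots.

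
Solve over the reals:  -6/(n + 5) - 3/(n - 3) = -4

Multiply both sides by (n + 5)(n - 3):
-6(n - 3) - 3(n + 5) = -4(n + 5)(n - 3).
Expand and collect terms: -4n^2 + n + 57 = 0.
By the quadratic formula, n = (-1 +/- sqrt(913)) / -8, so n ~= -3.652 or n ~= 3.902.
Neither value makes a denominator zero (n != -5, n != 3), so both are valid.

n = -3.652 or n = 3.902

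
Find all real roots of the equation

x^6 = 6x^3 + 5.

x = -0.9052 or x = 1.8891

Let u = x^3. The equation becomes u^2 - 6u - 5 = 0.
By the quadratic formula, u = 3 + sqrt(14) or u = 3 - sqrt(14).
x^3 = 3 + sqrt(14) gives x = (3 + sqrt(14))^(1/3) ~= 1.8891.
x^3 = 3 - sqrt(14) gives x = -(-3 + sqrt(14))^(1/3) ~= -0.9052.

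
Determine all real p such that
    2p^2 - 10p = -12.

p = 2 or p = 3

Bring every term to one side: 2p^2 - 10p + 12 = 0.
Factor: 2(p - 2)(p - 3) = 0.
So p = 2 or p = 3.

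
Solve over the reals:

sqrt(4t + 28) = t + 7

Square both sides: 4t + 28 = (t + 7)^2.
Expand and rearrange: t^2 + 10t + 21 = 0.
Solving gives t = -3 or t = -7.
Check each candidate in the original equation:
  t = -3: sqrt(16) = 4, while t + 7 = 4 — valid.
  t = -7: sqrt(0) = 0, while t + 7 = 0 — valid.

t = -7 or t = -3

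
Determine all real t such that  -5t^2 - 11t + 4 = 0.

Discriminant: (-11)^2 - 4*(-5)*4 = 201.
Quadratic formula: t = (11 +/- sqrt(201)) / (-10).
So t = -sqrt(201)/10 - 11/10 ~= -2.5177 or t = -11/10 + sqrt(201)/10 ~= 0.3177.

t = -2.5177 or t = 0.3177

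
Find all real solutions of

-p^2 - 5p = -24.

Bring every term to one side: -p^2 - 5p + 24 = 0.
Factor: -1(p - 3)(p + 8) = 0.
So p = 3 or p = -8.

p = -8 or p = 3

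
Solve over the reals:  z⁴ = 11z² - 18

Let u = z². The equation becomes u² - 11u + 18 = 0.
Factor: (u - 9)(u - 2) = 0, so u = 9 or u = 2.
z² = 9 gives z = ±3.
z² = 2 gives z = ±√(2) ≈ ±1.4142.

z = -3 or z = -1.4142 or z = 1.4142 or z = 3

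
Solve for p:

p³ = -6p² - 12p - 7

Rearrange: p³ + 6p² + 12p + 7 = 0.
Possible rational roots are divisors of 7. Testing p = -1 gives 0, so (p + 1) is a factor.
Divide: p³ + 6p² + 12p + 7 = (p + 1)(p² + 5p + 7).
The quadratic p² + 5p + 7 has discriminant -3 < 0, so no further real roots.

p = -1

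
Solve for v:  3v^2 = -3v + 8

Rearrange to standard form: 3v^2 + 3v - 8 = 0.
Discriminant: (3)^2 - 4*3*(-8) = 105.
Quadratic formula: v = (-3 +/- sqrt(105)) / 6.
So v = -1/2 + sqrt(105)/6 ~= 1.2078 or v = -sqrt(105)/6 - 1/2 ~= -2.2078.

v = -2.2078 or v = 1.2078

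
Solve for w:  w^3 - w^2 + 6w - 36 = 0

Possible rational roots are divisors of -36. Testing w = 3 gives 0, so (w - 3) is a factor.
Divide: w^3 - w^2 + 6w - 36 = (w - 3)(w^2 + 2w + 12).
The quadratic w^2 + 2w + 12 has discriminant -44 < 0, so no further real roots.

w = 3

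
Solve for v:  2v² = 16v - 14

v = 1 or v = 7

Bring every term to one side: 2v² - 16v + 14 = 0.
Factor: 2(v - 1)(v - 7) = 0.
So v = 1 or v = 7.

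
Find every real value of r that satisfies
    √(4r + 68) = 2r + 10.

r = -1

Square both sides: 4r + 68 = (2r + 10)².
Expand and rearrange: 4r² + 36r + 32 = 0.
Solving gives r = -1 or r = -8.
Check each candidate in the original equation:
  r = -1: √(64) = 8, while 2r + 10 = 8 — valid.
  r = -8: √(36) = 6, while 2r + 10 = -6 — extraneous.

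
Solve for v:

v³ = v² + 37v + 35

v = -5 or v = -1 or v = 7

Rearrange: v³ - v² - 37v - 35 = 0.
Possible rational roots are divisors of -35. Testing v = -5 gives 0, so (v + 5) is a factor.
Divide: v³ - v² - 37v - 35 = (v + 5)(v² - 6v - 7).
Factor the quadratic: v = 7 or v = -1.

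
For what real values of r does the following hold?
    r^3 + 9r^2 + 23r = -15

r = -5 or r = -3 or r = -1

Rearrange: r^3 + 9r^2 + 23r + 15 = 0.
Possible rational roots are divisors of 15. Testing r = -3 gives 0, so (r + 3) is a factor.
Divide: r^3 + 9r^2 + 23r + 15 = (r + 3)(r^2 + 6r + 5).
Factor the quadratic: r = -1 or r = -5.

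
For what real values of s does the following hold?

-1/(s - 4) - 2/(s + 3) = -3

s = -2.3665 or s = 4.3665

Multiply both sides by (s - 4)(s + 3):
-(s + 3) - 2(s - 4) = -3(s - 4)(s + 3).
Expand and collect terms: -3s² + 6s + 31 = 0.
By the quadratic formula, s = (-6 ± √408) / -6, so s ≈ -2.3665 or s ≈ 4.3665.
Neither value makes a denominator zero (s ≠ 4, s ≠ -3), so both are valid.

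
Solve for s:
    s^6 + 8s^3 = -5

s = -1.9413 or s = -0.8808

Let u = s^3. The equation becomes u^2 + 8u + 5 = 0.
By the quadratic formula, u = -4 + sqrt(11) or u = -4 - sqrt(11).
s^3 = -4 + sqrt(11) gives s = -(4 - sqrt(11))^(1/3) ~= -0.8808.
s^3 = -4 - sqrt(11) gives s = -(sqrt(11) + 4)^(1/3) ~= -1.9413.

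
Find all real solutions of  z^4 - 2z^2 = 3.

Let u = z^2. The equation becomes u^2 - 2u - 3 = 0.
Factor: (u - 3)(u + 1) = 0, so u = 3 or u = -1.
z^2 = 3 gives z = +/-sqrt(3) ~= +/-1.7321.
z^2 = -1 < 0 has no real solution.

z = -1.7321 or z = 1.7321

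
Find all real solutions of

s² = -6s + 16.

Bring every term to one side: s² + 6s - 16 = 0.
Factor: (s + 8)(s - 2) = 0.
So s = -8 or s = 2.

s = -8 or s = 2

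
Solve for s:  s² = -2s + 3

s = -3 or s = 1

Bring every term to one side: s² + 2s - 3 = 0.
Factor: (s + 3)(s - 1) = 0.
So s = -3 or s = 1.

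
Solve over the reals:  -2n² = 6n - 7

Rearrange to standard form: -2n² - 6n + 7 = 0.
Discriminant: (-6)² − 4·(-2)·7 = 92.
Quadratic formula: n = (6 ± √92) / (-4).
So n = -√(23)/2 - 3/2 ≈ -3.8979 or n = -3/2 + √(23)/2 ≈ 0.8979.

n = -3.8979 or n = 0.8979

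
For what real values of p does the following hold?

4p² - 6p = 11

p = -1.07 or p = 2.57

Rearrange to standard form: 4p² - 6p - 11 = 0.
Discriminant: (-6)² − 4·4·(-11) = 212.
Quadratic formula: p = (6 ± √212) / 8.
So p = 3/4 + √(53)/4 ≈ 2.57 or p = 3/4 - √(53)/4 ≈ -1.07.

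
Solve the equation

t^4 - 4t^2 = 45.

Let u = t^2. The equation becomes u^2 - 4u - 45 = 0.
Factor: (u - 9)(u + 5) = 0, so u = 9 or u = -5.
t^2 = 9 gives t = +/-3.
t^2 = -5 < 0 has no real solution.

t = -3 or t = 3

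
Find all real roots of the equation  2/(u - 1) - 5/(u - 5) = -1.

u = 0 or u = 9

Multiply both sides by (u - 1)(u - 5):
2(u - 5) - 5(u - 1) = -(u - 1)(u - 5).
Expand and collect terms: -u² + 9u = 0.
Factor or apply the quadratic formula: u = 0 or u = 9.
Neither value makes a denominator zero (u ≠ 1, u ≠ 5), so both are valid.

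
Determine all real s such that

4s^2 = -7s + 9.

Rearrange to standard form: 4s^2 + 7s - 9 = 0.
Discriminant: (7)^2 - 4*4*(-9) = 193.
Quadratic formula: s = (-7 +/- sqrt(193)) / 8.
So s = -7/8 + sqrt(193)/8 ~= 0.8616 or s = -sqrt(193)/8 - 7/8 ~= -2.6116.

s = -2.6116 or s = 0.8616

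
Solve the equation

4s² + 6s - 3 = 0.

s = -1.8956 or s = 0.3956

Discriminant: (6)² − 4·4·(-3) = 84.
Quadratic formula: s = (-6 ± √84) / 8.
So s = -3/4 + √(21)/4 ≈ 0.3956 or s = -√(21)/4 - 3/4 ≈ -1.8956.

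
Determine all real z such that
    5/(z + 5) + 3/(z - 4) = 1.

Multiply both sides by (z + 5)(z - 4):
5(z - 4) + 3(z + 5) = (z + 5)(z - 4).
Expand and collect terms: z² - 7z - 15 = 0.
By the quadratic formula, z = (7 ± √109) / 2, so z ≈ 8.7202 or z ≈ -1.7202.
Neither value makes a denominator zero (z ≠ -5, z ≠ 4), so both are valid.

z = -1.7202 or z = 8.7202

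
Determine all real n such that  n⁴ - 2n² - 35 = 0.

n = -2.6458 or n = 2.6458

Let u = n². The equation becomes u² - 2u - 35 = 0.
Factor: (u - 7)(u + 5) = 0, so u = 7 or u = -5.
n² = 7 gives n = ±√(7) ≈ ±2.6458.
n² = -5 < 0 has no real solution.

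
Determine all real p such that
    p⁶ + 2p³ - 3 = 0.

p = -1.4422 or p = 1

Let u = p³. The equation becomes u² + 2u - 3 = 0.
Factor: (u + 3)(u - 1) = 0, so u = -3 or u = 1.
p³ = -3 gives p = -∛(3) ≈ -1.4422.
p³ = 1 gives p = 1.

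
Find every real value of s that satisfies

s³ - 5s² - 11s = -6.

Rearrange: s³ - 5s² - 11s + 6 = 0.
Possible rational roots are divisors of 6. Testing s = -2 gives 0, so (s + 2) is a factor.
Divide: s³ - 5s² - 11s + 6 = (s + 2)(s² - 7s + 3).
Apply the quadratic formula to s² - 7s + 3 = 0: s = (7 ± √37)/2, i.e. s ≈ 6.5414 or s ≈ 0.4586.

s = -2 or s = 0.4586 or s = 6.5414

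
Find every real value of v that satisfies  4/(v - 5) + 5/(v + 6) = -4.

v = -7.36 or v = 4.11

Multiply both sides by (v - 5)(v + 6):
4(v + 6) + 5(v - 5) = -4(v - 5)(v + 6).
Expand and collect terms: -4v^2 - 13v + 121 = 0.
By the quadratic formula, v = (13 +/- sqrt(2105)) / -8, so v ~= -7.36 or v ~= 4.11.
Neither value makes a denominator zero (v != 5, v != -6), so both are valid.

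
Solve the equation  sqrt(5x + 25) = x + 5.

Square both sides: 5x + 25 = (x + 5)^2.
Expand and rearrange: x^2 + 5x = 0.
Solving gives x = 0 or x = -5.
Check each candidate in the original equation:
  x = 0: sqrt(25) = 5, while x + 5 = 5 — valid.
  x = -5: sqrt(0) = 0, while x + 5 = 0 — valid.

x = -5 or x = 0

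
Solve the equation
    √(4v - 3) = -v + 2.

Square both sides: 4v - 3 = (-v + 2)².
Expand and rearrange: v² - 8v + 7 = 0.
Solving gives v = 7 or v = 1.
Check each candidate in the original equation:
  v = 7: √(25) = 5, while -v + 2 = -5 — extraneous.
  v = 1: √(1) = 1, while -v + 2 = 1 — valid.

v = 1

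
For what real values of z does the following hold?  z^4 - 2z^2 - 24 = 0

Let u = z^2. The equation becomes u^2 - 2u - 24 = 0.
Factor: (u - 6)(u + 4) = 0, so u = 6 or u = -4.
z^2 = 6 gives z = +/-sqrt(6) ~= +/-2.4495.
z^2 = -4 < 0 has no real solution.

z = -2.4495 or z = 2.4495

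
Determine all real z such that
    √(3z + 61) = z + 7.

z = 1

Square both sides: 3z + 61 = (z + 7)².
Expand and rearrange: z² + 11z - 12 = 0.
Solving gives z = 1 or z = -12.
Check each candidate in the original equation:
  z = 1: √(64) = 8, while z + 7 = 8 — valid.
  z = -12: √(25) = 5, while z + 7 = -5 — extraneous.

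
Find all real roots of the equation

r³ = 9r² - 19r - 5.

Rearrange: r³ - 9r² + 19r + 5 = 0.
Possible rational roots are divisors of 5. Testing r = 5 gives 0, so (r - 5) is a factor.
Divide: r³ - 9r² + 19r + 5 = (r - 5)(r² - 4r - 1).
Apply the quadratic formula to r² - 4r - 1 = 0: r = (4 ± √20)/2, i.e. r ≈ 4.2361 or r ≈ -0.2361.

r = -0.2361 or r = 4.2361 or r = 5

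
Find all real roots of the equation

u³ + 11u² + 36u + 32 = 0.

u = -5.5616 or u = -4 or u = -1.4384

Possible rational roots are divisors of 32. Testing u = -4 gives 0, so (u + 4) is a factor.
Divide: u³ + 11u² + 36u + 32 = (u + 4)(u² + 7u + 8).
Apply the quadratic formula to u² + 7u + 8 = 0: u = (-7 ± √17)/2, i.e. u ≈ -1.4384 or u ≈ -5.5616.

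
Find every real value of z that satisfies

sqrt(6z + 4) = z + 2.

z = 0 or z = 2

Square both sides: 6z + 4 = (z + 2)^2.
Expand and rearrange: z^2 - 2z = 0.
Solving gives z = 2 or z = 0.
Check each candidate in the original equation:
  z = 2: sqrt(16) = 4, while z + 2 = 4 — valid.
  z = 0: sqrt(4) = 2, while z + 2 = 2 — valid.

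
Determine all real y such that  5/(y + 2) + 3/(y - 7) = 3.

Multiply both sides by (y + 2)(y - 7):
5(y - 7) + 3(y + 2) = 3(y + 2)(y - 7).
Expand and collect terms: 3y^2 - 23y - 13 = 0.
By the quadratic formula, y = (23 +/- sqrt(685)) / 6, so y ~= 8.1954 or y ~= -0.5288.
Neither value makes a denominator zero (y != -2, y != 7), so both are valid.

y = -0.5288 or y = 8.1954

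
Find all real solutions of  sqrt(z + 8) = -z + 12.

z = 8

Square both sides: z + 8 = (-z + 12)^2.
Expand and rearrange: z^2 - 25z + 136 = 0.
Solving gives z = 17 or z = 8.
Check each candidate in the original equation:
  z = 17: sqrt(25) = 5, while -z + 12 = -5 — extraneous.
  z = 8: sqrt(16) = 4, while -z + 12 = 4 — valid.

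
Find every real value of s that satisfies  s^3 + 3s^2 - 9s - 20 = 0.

s = -4 or s = -1.7913 or s = 2.7913

Possible rational roots are divisors of -20. Testing s = -4 gives 0, so (s + 4) is a factor.
Divide: s^3 + 3s^2 - 9s - 20 = (s + 4)(s^2 - s - 5).
Apply the quadratic formula to s^2 - s - 5 = 0: s = (1 +/- sqrt(21))/2, i.e. s ~= 2.7913 or s ~= -1.7913.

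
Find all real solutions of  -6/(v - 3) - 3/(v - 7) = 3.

Multiply both sides by (v - 3)(v - 7):
-6(v - 7) - 3(v - 3) = 3(v - 3)(v - 7).
Expand and collect terms: 3v² - 21v + 12 = 0.
By the quadratic formula, v = (21 ± √297) / 6, so v ≈ 6.3723 or v ≈ 0.6277.
Neither value makes a denominator zero (v ≠ 3, v ≠ 7), so both are valid.

v = 0.6277 or v = 6.3723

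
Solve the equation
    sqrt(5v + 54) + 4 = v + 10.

Isolate the radical: sqrt(5v + 54) = v + 6.
Square both sides: 5v + 54 = (v + 6)^2.
Expand and rearrange: v^2 + 7v - 18 = 0.
Solving gives v = 2 or v = -9.
Check each candidate in the original equation:
  v = 2: sqrt(64) = 8, while v + 6 = 8 — valid.
  v = -9: sqrt(9) = 3, while v + 6 = -3 — extraneous.

v = 2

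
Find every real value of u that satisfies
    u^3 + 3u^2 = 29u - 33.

u = -7.4721 or u = 1.4721 or u = 3

Rearrange: u^3 + 3u^2 - 29u + 33 = 0.
Possible rational roots are divisors of 33. Testing u = 3 gives 0, so (u - 3) is a factor.
Divide: u^3 + 3u^2 - 29u + 33 = (u - 3)(u^2 + 6u - 11).
Apply the quadratic formula to u^2 + 6u - 11 = 0: u = (-6 +/- sqrt(80))/2, i.e. u ~= 1.4721 or u ~= -7.4721.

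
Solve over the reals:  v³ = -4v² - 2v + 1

v = -3.3028 or v = -1 or v = 0.3028

Rearrange: v³ + 4v² + 2v - 1 = 0.
Possible rational roots are divisors of -1. Testing v = -1 gives 0, so (v + 1) is a factor.
Divide: v³ + 4v² + 2v - 1 = (v + 1)(v² + 3v - 1).
Apply the quadratic formula to v² + 3v - 1 = 0: v = (-3 ± √13)/2, i.e. v ≈ 0.3028 or v ≈ -3.3028.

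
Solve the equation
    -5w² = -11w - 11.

Rearrange to standard form: -5w² + 11w + 11 = 0.
Discriminant: (11)² − 4·(-5)·11 = 341.
Quadratic formula: w = (-11 ± √341) / (-10).
So w = 11/10 - √(341)/10 ≈ -0.7466 or w = 11/10 + √(341)/10 ≈ 2.9466.

w = -0.7466 or w = 2.9466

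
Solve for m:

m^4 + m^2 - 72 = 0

m = -2.8284 or m = 2.8284

Let u = m^2. The equation becomes u^2 + u - 72 = 0.
Factor: (u - 8)(u + 9) = 0, so u = 8 or u = -9.
m^2 = 8 gives m = +/-2*sqrt(2) ~= +/-2.8284.
m^2 = -9 < 0 has no real solution.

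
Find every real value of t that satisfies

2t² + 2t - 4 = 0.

Factor: 2(t + 2)(t - 1) = 0.
So t = -2 or t = 1.

t = -2 or t = 1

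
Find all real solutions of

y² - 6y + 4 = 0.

Discriminant: (-6)² − 4·1·4 = 20.
Quadratic formula: y = (6 ± √20) / 2.
So y = √(5) + 3 ≈ 5.2361 or y = 3 - √(5) ≈ 0.7639.

y = 0.7639 or y = 5.2361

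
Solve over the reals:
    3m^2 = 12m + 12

m = -0.8284 or m = 4.8284

Rearrange to standard form: 3m^2 - 12m - 12 = 0.
Discriminant: (-12)^2 - 4*3*(-12) = 288.
Quadratic formula: m = (12 +/- sqrt(288)) / 6.
So m = 2 + 2*sqrt(2) ~= 4.8284 or m = 2 - 2*sqrt(2) ~= -0.8284.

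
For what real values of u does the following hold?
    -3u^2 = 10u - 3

u = -3.6103 or u = 0.277

Rearrange to standard form: -3u^2 - 10u + 3 = 0.
Discriminant: (-10)^2 - 4*(-3)*3 = 136.
Quadratic formula: u = (10 +/- sqrt(136)) / (-6).
So u = -sqrt(34)/3 - 5/3 ~= -3.6103 or u = -5/3 + sqrt(34)/3 ~= 0.277.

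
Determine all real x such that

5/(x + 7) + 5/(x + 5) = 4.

x = -6.3508 or x = -3.1492

Multiply both sides by (x + 7)(x + 5):
5(x + 5) + 5(x + 7) = 4(x + 7)(x + 5).
Expand and collect terms: 4x² + 38x + 80 = 0.
By the quadratic formula, x = (-38 ± √164) / 8, so x ≈ -3.1492 or x ≈ -6.3508.
Neither value makes a denominator zero (x ≠ -7, x ≠ -5), so both are valid.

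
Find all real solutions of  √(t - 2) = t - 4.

t = 6

Square both sides: t - 2 = (t - 4)².
Expand and rearrange: t² - 9t + 18 = 0.
Solving gives t = 6 or t = 3.
Check each candidate in the original equation:
  t = 6: √(4) = 2, while t - 4 = 2 — valid.
  t = 3: √(1) = 1, while t - 4 = -1 — extraneous.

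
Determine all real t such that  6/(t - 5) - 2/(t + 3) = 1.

Multiply both sides by (t - 5)(t + 3):
6(t + 3) - 2(t - 5) = (t - 5)(t + 3).
Expand and collect terms: t^2 - 6t - 43 = 0.
By the quadratic formula, t = (6 +/- sqrt(208)) / 2, so t ~= 10.2111 or t ~= -4.2111.
Neither value makes a denominator zero (t != 5, t != -3), so both are valid.

t = -4.2111 or t = 10.2111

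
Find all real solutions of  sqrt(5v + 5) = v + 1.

v = -1 or v = 4

Square both sides: 5v + 5 = (v + 1)^2.
Expand and rearrange: v^2 - 3v - 4 = 0.
Solving gives v = 4 or v = -1.
Check each candidate in the original equation:
  v = 4: sqrt(25) = 5, while v + 1 = 5 — valid.
  v = -1: sqrt(0) = 0, while v + 1 = 0 — valid.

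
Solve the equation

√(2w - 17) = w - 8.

w = 9

Square both sides: 2w - 17 = (w - 8)².
Expand and rearrange: w² - 18w + 81 = 0.
This gives the repeated root w = 9.
Check in the original equation:
  w = 9: √(1) = 1, while w - 8 = 1 — valid.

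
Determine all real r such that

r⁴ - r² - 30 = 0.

r = -2.4495 or r = 2.4495

Let u = r². The equation becomes u² - u - 30 = 0.
Factor: (u - 6)(u + 5) = 0, so u = 6 or u = -5.
r² = 6 gives r = ±√(6) ≈ ±2.4495.
r² = -5 < 0 has no real solution.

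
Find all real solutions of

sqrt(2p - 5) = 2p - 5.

p = 2.5 or p = 3

Square both sides: 2p - 5 = (2p - 5)^2.
Expand and rearrange: 4p^2 - 22p + 30 = 0.
Solving gives p = 3 or p = 2.5.
Check each candidate in the original equation:
  p = 3: sqrt(1) = 1, while 2p - 5 = 1 — valid.
  p = 2.5: sqrt(0) = 0, while 2p - 5 = 0 — valid.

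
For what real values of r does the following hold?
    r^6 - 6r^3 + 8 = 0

Let u = r^3. The equation becomes u^2 - 6u + 8 = 0.
Factor: (u - 4)(u - 2) = 0, so u = 4 or u = 2.
r^3 = 4 gives r = (4)^(1/3) ~= 1.5874.
r^3 = 2 gives r = (2)^(1/3) ~= 1.2599.

r = 1.2599 or r = 1.5874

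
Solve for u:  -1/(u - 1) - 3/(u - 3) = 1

u = -1.7321 or u = 1.7321

Multiply both sides by (u - 1)(u - 3):
-(u - 3) - 3(u - 1) = (u - 1)(u - 3).
Expand and collect terms: u² - 3 = 0.
By the quadratic formula, u = (0 ± √12) / 2, so u ≈ 1.7321 or u ≈ -1.7321.
Neither value makes a denominator zero (u ≠ 1, u ≠ 3), so both are valid.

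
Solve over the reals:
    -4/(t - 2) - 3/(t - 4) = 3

t = 0.1919 or t = 3.4748

Multiply both sides by (t - 2)(t - 4):
-4(t - 4) - 3(t - 2) = 3(t - 2)(t - 4).
Expand and collect terms: 3t^2 - 11t + 2 = 0.
By the quadratic formula, t = (11 +/- sqrt(97)) / 6, so t ~= 3.4748 or t ~= 0.1919.
Neither value makes a denominator zero (t != 2, t != 4), so both are valid.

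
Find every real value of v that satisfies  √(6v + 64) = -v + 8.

Square both sides: 6v + 64 = (-v + 8)².
Expand and rearrange: v² - 22v = 0.
Solving gives v = 22 or v = 0.
Check each candidate in the original equation:
  v = 22: √(196) = 14, while -v + 8 = -14 — extraneous.
  v = 0: √(64) = 8, while -v + 8 = 8 — valid.

v = 0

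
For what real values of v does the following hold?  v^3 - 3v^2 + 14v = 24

Rearrange: v^3 - 3v^2 + 14v - 24 = 0.
Possible rational roots are divisors of -24. Testing v = 2 gives 0, so (v - 2) is a factor.
Divide: v^3 - 3v^2 + 14v - 24 = (v - 2)(v^2 - v + 12).
The quadratic v^2 - v + 12 has discriminant -47 < 0, so no further real roots.

v = 2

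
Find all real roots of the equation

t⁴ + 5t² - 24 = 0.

Let u = t². The equation becomes u² + 5u - 24 = 0.
Factor: (u - 3)(u + 8) = 0, so u = 3 or u = -8.
t² = 3 gives t = ±√(3) ≈ ±1.7321.
t² = -8 < 0 has no real solution.

t = -1.7321 or t = 1.7321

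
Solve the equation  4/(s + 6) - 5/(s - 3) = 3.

Multiply both sides by (s + 6)(s - 3):
4(s - 3) - 5(s + 6) = 3(s + 6)(s - 3).
Expand and collect terms: 3s^2 + 10s - 12 = 0.
By the quadratic formula, s = (-10 +/- sqrt(244)) / 6, so s ~= 0.9367 or s ~= -4.2701.
Neither value makes a denominator zero (s != -6, s != 3), so both are valid.

s = -4.2701 or s = 0.9367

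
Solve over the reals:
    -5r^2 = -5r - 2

r = -0.3062 or r = 1.3062

Rearrange to standard form: -5r^2 + 5r + 2 = 0.
Discriminant: (5)^2 - 4*(-5)*2 = 65.
Quadratic formula: r = (-5 +/- sqrt(65)) / (-10).
So r = 1/2 - sqrt(65)/10 ~= -0.3062 or r = 1/2 + sqrt(65)/10 ~= 1.3062.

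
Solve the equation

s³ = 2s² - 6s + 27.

Rearrange: s³ - 2s² + 6s - 27 = 0.
Possible rational roots are divisors of -27. Testing s = 3 gives 0, so (s - 3) is a factor.
Divide: s³ - 2s² + 6s - 27 = (s - 3)(s² + s + 9).
The quadratic s² + s + 9 has discriminant -35 < 0, so no further real roots.

s = 3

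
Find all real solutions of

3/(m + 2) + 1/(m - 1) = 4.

Multiply both sides by (m + 2)(m - 1):
3(m - 1) + (m + 2) = 4(m + 2)(m - 1).
Expand and collect terms: 4m² - 7 = 0.
By the quadratic formula, m = (0 ± √112) / 8, so m ≈ 1.3229 or m ≈ -1.3229.
Neither value makes a denominator zero (m ≠ -2, m ≠ 1), so both are valid.

m = -1.3229 or m = 1.3229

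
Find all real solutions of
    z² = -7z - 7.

z = -5.7913 or z = -1.2087

Rearrange to standard form: z² + 7z + 7 = 0.
Discriminant: (7)² − 4·1·7 = 21.
Quadratic formula: z = (-7 ± √21) / 2.
So z = -7/2 + √(21)/2 ≈ -1.2087 or z = -7/2 - √(21)/2 ≈ -5.7913.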